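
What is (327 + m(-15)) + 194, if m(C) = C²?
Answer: 746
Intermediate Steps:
(327 + m(-15)) + 194 = (327 + (-15)²) + 194 = (327 + 225) + 194 = 552 + 194 = 746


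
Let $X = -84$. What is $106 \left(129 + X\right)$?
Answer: $4770$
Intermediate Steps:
$106 \left(129 + X\right) = 106 \left(129 - 84\right) = 106 \cdot 45 = 4770$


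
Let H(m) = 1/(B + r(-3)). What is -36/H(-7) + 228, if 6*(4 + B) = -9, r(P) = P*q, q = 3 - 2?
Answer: 534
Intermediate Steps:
q = 1
r(P) = P (r(P) = P*1 = P)
B = -11/2 (B = -4 + (⅙)*(-9) = -4 - 3/2 = -11/2 ≈ -5.5000)
H(m) = -2/17 (H(m) = 1/(-11/2 - 3) = 1/(-17/2) = -2/17)
-36/H(-7) + 228 = -36/(-2/17) + 228 = -17/2*(-36) + 228 = 306 + 228 = 534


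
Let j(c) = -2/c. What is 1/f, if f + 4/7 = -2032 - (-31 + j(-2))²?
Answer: -7/20528 ≈ -0.00034100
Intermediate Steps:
f = -20528/7 (f = -4/7 + (-2032 - (-31 - 2/(-2))²) = -4/7 + (-2032 - (-31 - 2*(-½))²) = -4/7 + (-2032 - (-31 + 1)²) = -4/7 + (-2032 - 1*(-30)²) = -4/7 + (-2032 - 1*900) = -4/7 + (-2032 - 900) = -4/7 - 2932 = -20528/7 ≈ -2932.6)
1/f = 1/(-20528/7) = -7/20528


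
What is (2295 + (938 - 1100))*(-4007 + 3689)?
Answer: -678294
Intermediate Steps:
(2295 + (938 - 1100))*(-4007 + 3689) = (2295 - 162)*(-318) = 2133*(-318) = -678294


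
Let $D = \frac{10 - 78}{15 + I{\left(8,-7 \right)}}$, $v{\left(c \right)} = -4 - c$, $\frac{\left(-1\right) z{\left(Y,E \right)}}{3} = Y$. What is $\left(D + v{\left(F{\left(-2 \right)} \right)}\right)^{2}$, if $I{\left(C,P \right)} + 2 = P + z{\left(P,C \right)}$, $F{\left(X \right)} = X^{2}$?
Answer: $\frac{80656}{729} \approx 110.64$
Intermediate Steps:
$z{\left(Y,E \right)} = - 3 Y$
$I{\left(C,P \right)} = -2 - 2 P$ ($I{\left(C,P \right)} = -2 + \left(P - 3 P\right) = -2 - 2 P$)
$D = - \frac{68}{27}$ ($D = \frac{10 - 78}{15 - -12} = - \frac{68}{15 + \left(-2 + 14\right)} = - \frac{68}{15 + 12} = - \frac{68}{27} \approx -2.5185$)
$\left(D + v{\left(F{\left(-2 \right)} \right)}\right)^{2} = \left(- \frac{68}{27} - 8\right)^{2} = \left(- \frac{284}{27}\right)^{2} = \frac{80656}{729}$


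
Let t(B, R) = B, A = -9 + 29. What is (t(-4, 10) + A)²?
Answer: 256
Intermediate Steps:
A = 20
(t(-4, 10) + A)² = (-4 + 20)² = 16² = 256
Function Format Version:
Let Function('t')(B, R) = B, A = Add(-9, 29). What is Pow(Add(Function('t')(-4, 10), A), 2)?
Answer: 256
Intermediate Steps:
A = 20
Pow(Add(Function('t')(-4, 10), A), 2) = Pow(Add(-4, 20), 2) = Pow(16, 2) = 256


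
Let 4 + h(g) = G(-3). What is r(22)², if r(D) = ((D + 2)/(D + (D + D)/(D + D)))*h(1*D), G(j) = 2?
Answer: 2304/529 ≈ 4.3554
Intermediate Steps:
h(g) = -2 (h(g) = -4 + 2 = -2)
r(D) = -2*(2 + D)/(1 + D) (r(D) = ((D + 2)/(D + (D + D)/(D + D)))*(-2) = ((2 + D)/(D + (2*D)/((2*D))))*(-2) = ((2 + D)/(D + (2*D)*(1/(2*D))))*(-2) = ((2 + D)/(D + 1))*(-2) = ((2 + D)/(1 + D))*(-2) = -2*(2 + D)/(1 + D))
r(22)² = (2*(-2 - 1*22)/(1 + 22))² = (2*(-2 - 22)/23)² = (2*(1/23)*(-24))² = (-48/23)² = 2304/529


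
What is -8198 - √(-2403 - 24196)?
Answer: -8198 - I*√26599 ≈ -8198.0 - 163.09*I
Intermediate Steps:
-8198 - √(-2403 - 24196) = -8198 - √(-26599) = -8198 - I*√26599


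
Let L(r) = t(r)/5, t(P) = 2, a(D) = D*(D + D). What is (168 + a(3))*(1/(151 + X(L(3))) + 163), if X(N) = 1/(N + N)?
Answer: 6154802/203 ≈ 30319.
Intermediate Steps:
a(D) = 2*D² (a(D) = D*(2*D) = 2*D²)
L(r) = ⅖ (L(r) = 2/5 = 2*(⅕) = ⅖)
X(N) = 1/(2*N)
(168 + a(3))*(1/(151 + X(L(3))) + 163) = (168 + 2*3²)*(1/(151 + 1/(2*(⅖))) + 163) = (168 + 2*9)*(1/(151 + (½)*(5/2)) + 163) = (168 + 18)*(1/(151 + 5/4) + 163) = 186*(1/(609/4) + 163) = 186*(4/609 + 163) = 186*(99271/609) = 6154802/203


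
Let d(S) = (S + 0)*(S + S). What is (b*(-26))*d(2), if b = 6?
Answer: -1248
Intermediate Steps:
d(S) = 2*S² (d(S) = S*(2*S) = 2*S²)
(b*(-26))*d(2) = (6*(-26))*(2*2²) = -312*4 = -156*8 = -1248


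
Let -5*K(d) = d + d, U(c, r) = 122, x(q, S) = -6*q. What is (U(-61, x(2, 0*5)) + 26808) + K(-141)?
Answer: 134932/5 ≈ 26986.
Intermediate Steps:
K(d) = -2*d/5 (K(d) = -(d + d)/5 = -2*d/5)
(U(-61, x(2, 0*5)) + 26808) + K(-141) = (122 + 26808) - ⅖*(-141) = 26930 + 282/5 = 134932/5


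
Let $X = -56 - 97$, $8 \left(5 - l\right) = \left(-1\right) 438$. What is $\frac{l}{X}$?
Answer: $- \frac{239}{612} \approx -0.39052$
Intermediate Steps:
$l = \frac{239}{4}$ ($l = 5 - \frac{\left(-1\right) 438}{8} = 5 - - \frac{219}{4} = 5 + \frac{219}{4} = \frac{239}{4} \approx 59.75$)
$X = -153$ ($X = -56 - 97 = -153$)
$\frac{l}{X} = \frac{239}{4 \left(-153\right)} = \frac{239}{4} \left(- \frac{1}{153}\right) = - \frac{239}{612}$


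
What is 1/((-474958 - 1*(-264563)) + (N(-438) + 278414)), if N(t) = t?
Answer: 1/67581 ≈ 1.4797e-5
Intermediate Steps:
1/((-474958 - 1*(-264563)) + (N(-438) + 278414)) = 1/((-474958 - 1*(-264563)) + (-438 + 278414)) = 1/((-474958 + 264563) + 277976) = 1/(-210395 + 277976) = 1/67581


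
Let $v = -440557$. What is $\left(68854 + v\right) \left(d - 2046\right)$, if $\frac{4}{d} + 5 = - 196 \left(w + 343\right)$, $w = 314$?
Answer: $\frac{4258063853106}{5599} \approx 7.605 \cdot 10^{8}$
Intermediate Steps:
$d = - \frac{4}{128777}$ ($d = \frac{4}{-5 - 196 \left(314 + 343\right)} = \frac{4}{-5 - 128772} = \frac{4}{-128777} = 4 \left(- \frac{1}{128777}\right) = - \frac{4}{128777} \approx -3.1061 \cdot 10^{-5}$)
$\left(68854 + v\right) \left(d - 2046\right) = \left(68854 - 440557\right) \left(- \frac{4}{128777} - 2046\right) = \left(-371703\right) \left(- \frac{263477746}{128777}\right) = \frac{4258063853106}{5599}$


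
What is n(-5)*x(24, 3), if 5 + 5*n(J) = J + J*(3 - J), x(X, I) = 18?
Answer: -180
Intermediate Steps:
n(J) = -1 + J/5 + J*(3 - J)/5 (n(J) = -1 + (J + J*(3 - J))/5 = -1 + (J/5 + J*(3 - J)/5) = -1 + J/5 + J*(3 - J)/5)
n(-5)*x(24, 3) = (-1 - ⅕*(-5)² + (⅘)*(-5))*18 = (-1 - ⅕*25 - 4)*18 = (-1 - 5 - 4)*18 = -10*18 = -180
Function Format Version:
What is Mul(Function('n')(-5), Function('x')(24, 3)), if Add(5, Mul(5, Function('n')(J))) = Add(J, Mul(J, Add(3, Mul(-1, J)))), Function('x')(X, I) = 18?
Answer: -180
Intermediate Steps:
Function('n')(J) = Add(-1, Mul(Rational(1, 5), J), Mul(Rational(1, 5), J, Add(3, Mul(-1, J)))) (Function('n')(J) = Add(-1, Mul(Rational(1, 5), Add(J, Mul(J, Add(3, Mul(-1, J)))))) = Add(-1, Add(Mul(Rational(1, 5), J), Mul(Rational(1, 5), J, Add(3, Mul(-1, J))))) = Add(-1, Mul(Rational(1, 5), J), Mul(Rational(1, 5), J, Add(3, Mul(-1, J)))))
Mul(Function('n')(-5), Function('x')(24, 3)) = Mul(Add(-1, Mul(Rational(-1, 5), Pow(-5, 2)), Mul(Rational(4, 5), -5)), 18) = Mul(Add(-1, Mul(Rational(-1, 5), 25), -4), 18) = Mul(Add(-1, -5, -4), 18) = Mul(-10, 18) = -180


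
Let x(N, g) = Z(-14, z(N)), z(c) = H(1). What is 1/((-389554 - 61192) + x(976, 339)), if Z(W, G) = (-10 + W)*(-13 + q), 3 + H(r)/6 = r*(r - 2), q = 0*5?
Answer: -1/450434 ≈ -2.2201e-6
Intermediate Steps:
q = 0
H(r) = -18 + 6*r*(-2 + r) (H(r) = -18 + 6*(r*(r - 2)) = -18 + 6*(r*(-2 + r)) = -18 + 6*r*(-2 + r))
z(c) = -24 (z(c) = -18 - 12*1 + 6*1**2 = -18 - 12 + 6*1 = -18 - 12 + 6 = -24)
Z(W, G) = 130 - 13*W (Z(W, G) = (-10 + W)*(-13 + 0) = (-10 + W)*(-13) = 130 - 13*W)
x(N, g) = 312 (x(N, g) = 130 - 13*(-14) = 130 + 182 = 312)
1/((-389554 - 61192) + x(976, 339)) = 1/((-389554 - 61192) + 312) = 1/(-450746 + 312) = 1/(-450434) = -1/450434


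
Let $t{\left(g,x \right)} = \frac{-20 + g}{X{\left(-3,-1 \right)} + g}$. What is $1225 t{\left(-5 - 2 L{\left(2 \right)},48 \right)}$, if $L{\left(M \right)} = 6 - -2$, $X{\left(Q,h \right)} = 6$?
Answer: $\frac{10045}{3} \approx 3348.3$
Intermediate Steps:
$L{\left(M \right)} = 8$ ($L{\left(M \right)} = 6 + 2 = 8$)
$t{\left(g,x \right)} = \frac{-20 + g}{6 + g}$
$1225 t{\left(-5 - 2 L{\left(2 \right)},48 \right)} = 1225 \frac{-20 - 21}{6 - 21} = 1225 \frac{1}{-15} \left(-41\right) = 1225 \left(\left(- \frac{1}{15}\right) \left(-41\right)\right) = 1225 \cdot \frac{41}{15} = \frac{10045}{3}$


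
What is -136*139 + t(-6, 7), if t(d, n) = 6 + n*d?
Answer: -18940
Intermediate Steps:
t(d, n) = 6 + d*n
-136*139 + t(-6, 7) = -136*139 + (6 - 6*7) = -18904 + (6 - 42) = -18904 - 36 = -18940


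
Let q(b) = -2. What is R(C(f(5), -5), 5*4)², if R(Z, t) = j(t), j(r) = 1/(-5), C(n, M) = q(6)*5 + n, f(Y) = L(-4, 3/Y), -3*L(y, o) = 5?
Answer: 1/25 ≈ 0.040000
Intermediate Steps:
L(y, o) = -5/3 (L(y, o) = -⅓*5 = -5/3)
f(Y) = -5/3
C(n, M) = -10 + n (C(n, M) = -2*5 + n = -10 + n)
j(r) = -⅕
R(Z, t) = -⅕
R(C(f(5), -5), 5*4)² = (-⅕)² = 1/25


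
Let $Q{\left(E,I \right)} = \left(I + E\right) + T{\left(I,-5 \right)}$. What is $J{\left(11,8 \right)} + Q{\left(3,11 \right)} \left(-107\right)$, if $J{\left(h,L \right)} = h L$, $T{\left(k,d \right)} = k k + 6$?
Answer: $-14999$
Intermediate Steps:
$T{\left(k,d \right)} = 6 + k^{2}$ ($T{\left(k,d \right)} = k^{2} + 6 = 6 + k^{2}$)
$Q{\left(E,I \right)} = 6 + E + I + I^{2}$ ($Q{\left(E,I \right)} = \left(I + E\right) + \left(6 + I^{2}\right) = \left(E + I\right) + \left(6 + I^{2}\right) = 6 + E + I + I^{2}$)
$J{\left(h,L \right)} = L h$
$J{\left(11,8 \right)} + Q{\left(3,11 \right)} \left(-107\right) = 8 \cdot 11 + \left(6 + 3 + 11 + 11^{2}\right) \left(-107\right) = 88 + \left(6 + 3 + 11 + 121\right) \left(-107\right) = 88 + 141 \left(-107\right) = 88 - 15087 = -14999$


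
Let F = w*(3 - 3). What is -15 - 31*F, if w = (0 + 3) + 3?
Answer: -15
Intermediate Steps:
w = 6 (w = 3 + 3 = 6)
F = 0 (F = 6*(3 - 3) = 6*0 = 0)
-15 - 31*F = -15 - 31*0 = -15 + 0 = -15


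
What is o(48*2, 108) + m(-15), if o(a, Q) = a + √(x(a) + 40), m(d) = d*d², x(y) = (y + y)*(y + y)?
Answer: -3279 + 2*√9226 ≈ -3086.9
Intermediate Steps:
x(y) = 4*y² (x(y) = (2*y)*(2*y) = 4*y²)
m(d) = d³
o(a, Q) = a + √(40 + 4*a²) (o(a, Q) = a + √(4*a² + 40) = a + √(40 + 4*a²))
o(48*2, 108) + m(-15) = (48*2 + 2*√(10 + (48*2)²)) + (-15)³ = (96 + 2*√(10 + 96²)) - 3375 = (96 + 2*√(10 + 9216)) - 3375 = (96 + 2*√9226) - 3375 = -3279 + 2*√9226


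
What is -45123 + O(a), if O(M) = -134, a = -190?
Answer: -45257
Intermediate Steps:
-45123 + O(a) = -45123 - 134 = -45257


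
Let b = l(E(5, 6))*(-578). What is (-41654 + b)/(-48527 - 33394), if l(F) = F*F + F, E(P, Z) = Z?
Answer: 65930/81921 ≈ 0.80480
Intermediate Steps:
l(F) = F + F² (l(F) = F² + F = F + F²)
b = -24276 (b = (6*(1 + 6))*(-578) = (6*7)*(-578) = 42*(-578) = -24276)
(-41654 + b)/(-48527 - 33394) = (-41654 - 24276)/(-48527 - 33394) = -65930/(-81921) = -65930*(-1/81921) = 65930/81921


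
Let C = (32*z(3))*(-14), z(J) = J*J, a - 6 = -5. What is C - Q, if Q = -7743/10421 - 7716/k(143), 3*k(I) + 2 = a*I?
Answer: -1894048827/489787 ≈ -3867.1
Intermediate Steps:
a = 1 (a = 6 - 5 = 1)
k(I) = -⅔ + I/3 (k(I) = -⅔ + (1*I)/3 = -⅔ + I/3)
z(J) = J²
Q = -80772357/489787 (Q = -7743/10421 - 7716/(-⅔ + (⅓)*143) = -7743*1/10421 - 7716/(-⅔ + 143/3) = -7743/10421 - 7716/47 = -80772357/489787 ≈ -164.91)
C = -4032 (C = (32*3²)*(-14) = (32*9)*(-14) = 288*(-14) = -4032)
C - Q = -4032 - 1*(-80772357/489787) = -4032 + 80772357/489787 = -1894048827/489787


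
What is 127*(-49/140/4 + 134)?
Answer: 1360551/80 ≈ 17007.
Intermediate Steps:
127*(-49/140/4 + 134) = 127*(-49*1/140*(¼) + 134) = 127*(-7/20*¼ + 134) = 127*(-7/80 + 134) = 127*(10713/80) = 1360551/80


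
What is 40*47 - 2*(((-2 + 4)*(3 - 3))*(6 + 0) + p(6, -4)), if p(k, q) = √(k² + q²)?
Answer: 1880 - 4*√13 ≈ 1865.6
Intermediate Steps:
40*47 - 2*(((-2 + 4)*(3 - 3))*(6 + 0) + p(6, -4)) = 40*47 - 2*(((-2 + 4)*(3 - 3))*(6 + 0) + √(6² + (-4)²)) = 1880 - 2*((2*0)*6 + √(36 + 16)) = 1880 - 2*(0*6 + √52) = 1880 - 2*(0 + 2*√13) = 1880 - 4*√13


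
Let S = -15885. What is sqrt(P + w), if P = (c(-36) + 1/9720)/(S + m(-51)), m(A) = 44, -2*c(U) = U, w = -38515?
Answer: I*sqrt(2818270161688410030)/8554140 ≈ 196.25*I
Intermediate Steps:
c(U) = -U/2
P = -174961/153974520 (P = (-1/2*(-36) + 1/9720)/(-15885 + 44) = (18 + 1/9720)/(-15841) = (174961/9720)*(-1/15841) = -174961/153974520 ≈ -0.0011363)
sqrt(P + w) = sqrt(-174961/153974520 - 38515) = sqrt(-5930328812761/153974520) = I*sqrt(2818270161688410030)/8554140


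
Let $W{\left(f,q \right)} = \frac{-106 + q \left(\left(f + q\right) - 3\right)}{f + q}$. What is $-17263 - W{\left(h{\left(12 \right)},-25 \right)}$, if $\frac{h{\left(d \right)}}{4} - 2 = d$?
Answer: $-17237$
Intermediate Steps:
$h{\left(d \right)} = 8 + 4 d$
$W{\left(f,q \right)} = \frac{-106 + q \left(-3 + f + q\right)}{f + q}$
$-17263 - W{\left(h{\left(12 \right)},-25 \right)} = -17263 - \frac{-106 + \left(-25\right)^{2} - -75 + \left(8 + 4 \cdot 12\right) \left(-25\right)}{\left(8 + 4 \cdot 12\right) - 25} = -17263 - \frac{-106 + 625 + 75 + \left(8 + 48\right) \left(-25\right)}{\left(8 + 48\right) - 25} = -17263 - \frac{-106 + 625 + 75 + 56 \left(-25\right)}{56 - 25} = -17263 - \frac{-106 + 625 + 75 - 1400}{31} = -17263 - \frac{1}{31} \left(-806\right) = -17263 - -26 = -17263 + 26 = -17237$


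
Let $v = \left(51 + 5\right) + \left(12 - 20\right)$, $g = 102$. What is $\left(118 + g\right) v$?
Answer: $10560$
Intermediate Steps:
$v = 48$ ($v = 56 + \left(12 - 20\right) = 56 - 8 = 48$)
$\left(118 + g\right) v = \left(118 + 102\right) 48 = 220 \cdot 48 = 10560$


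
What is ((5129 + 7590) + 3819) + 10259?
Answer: 26797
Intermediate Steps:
((5129 + 7590) + 3819) + 10259 = (12719 + 3819) + 10259 = 16538 + 10259 = 26797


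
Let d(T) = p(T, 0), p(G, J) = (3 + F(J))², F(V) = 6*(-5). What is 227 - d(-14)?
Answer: -502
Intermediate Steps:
F(V) = -30
p(G, J) = 729 (p(G, J) = (3 - 30)² = (-27)² = 729)
d(T) = 729
227 - d(-14) = 227 - 1*729 = 227 - 729 = -502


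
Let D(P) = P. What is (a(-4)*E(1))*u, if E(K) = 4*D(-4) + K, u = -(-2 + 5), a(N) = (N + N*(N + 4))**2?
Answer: 720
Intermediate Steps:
a(N) = (N + N*(4 + N))**2
u = -3 (u = -1*3 = -3)
E(K) = -16 + K (E(K) = 4*(-4) + K = -16 + K)
(a(-4)*E(1))*u = (((-4)**2*(5 - 4)**2)*(-16 + 1))*(-3) = ((16*1**2)*(-15))*(-3) = ((16*1)*(-15))*(-3) = (16*(-15))*(-3) = -240*(-3) = 720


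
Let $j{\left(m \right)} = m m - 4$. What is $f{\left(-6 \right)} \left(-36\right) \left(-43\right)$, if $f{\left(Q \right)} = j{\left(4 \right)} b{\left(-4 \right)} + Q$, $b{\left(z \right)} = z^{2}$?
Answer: $287928$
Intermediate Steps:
$j{\left(m \right)} = -4 + m^{2}$ ($j{\left(m \right)} = m^{2} - 4 = -4 + m^{2}$)
$f{\left(Q \right)} = 192 + Q$ ($f{\left(Q \right)} = \left(-4 + 4^{2}\right) \left(-4\right)^{2} + Q = \left(-4 + 16\right) 16 + Q = 12 \cdot 16 + Q = 192 + Q$)
$f{\left(-6 \right)} \left(-36\right) \left(-43\right) = \left(192 - 6\right) \left(-36\right) \left(-43\right) = 186 \left(-36\right) \left(-43\right) = \left(-6696\right) \left(-43\right) = 287928$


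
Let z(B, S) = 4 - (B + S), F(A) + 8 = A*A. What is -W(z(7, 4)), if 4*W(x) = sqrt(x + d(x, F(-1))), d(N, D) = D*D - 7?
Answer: -sqrt(35)/4 ≈ -1.4790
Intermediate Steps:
F(A) = -8 + A**2 (F(A) = -8 + A*A = -8 + A**2)
d(N, D) = -7 + D**2 (d(N, D) = D**2 - 7 = -7 + D**2)
z(B, S) = 4 - B - S (z(B, S) = 4 + (-B - S) = 4 - B - S)
W(x) = sqrt(42 + x)/4 (W(x) = sqrt(x + (-7 + (-8 + (-1)**2)**2))/4 = sqrt(x + (-7 + (-8 + 1)**2))/4 = sqrt(x + (-7 + (-7)**2))/4 = sqrt(x + (-7 + 49))/4 = sqrt(x + 42)/4 = sqrt(42 + x)/4)
-W(z(7, 4)) = -sqrt(42 + (4 - 1*7 - 1*4))/4 = -sqrt(42 + (4 - 7 - 4))/4 = -sqrt(42 - 7)/4 = -sqrt(35)/4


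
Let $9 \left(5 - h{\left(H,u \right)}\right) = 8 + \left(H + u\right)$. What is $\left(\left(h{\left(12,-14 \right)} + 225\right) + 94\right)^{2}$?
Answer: $\frac{940900}{9} \approx 1.0454 \cdot 10^{5}$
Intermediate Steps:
$h{\left(H,u \right)} = \frac{37}{9} - \frac{H}{9} - \frac{u}{9}$ ($h{\left(H,u \right)} = 5 - \frac{8 + \left(H + u\right)}{9} = 5 - \frac{8 + H + u}{9} = 5 - \left(\frac{8}{9} + \frac{H}{9} + \frac{u}{9}\right) = \frac{37}{9} - \frac{H}{9} - \frac{u}{9}$)
$\left(\left(h{\left(12,-14 \right)} + 225\right) + 94\right)^{2} = \left(\left(\left(\frac{37}{9} - \frac{4}{3} - - \frac{14}{9}\right) + 225\right) + 94\right)^{2} = \left(\left(\left(\frac{37}{9} - \frac{4}{3} + \frac{14}{9}\right) + 225\right) + 94\right)^{2} = \left(\left(\frac{13}{3} + 225\right) + 94\right)^{2} = \left(\frac{688}{3} + 94\right)^{2} = \left(\frac{970}{3}\right)^{2} = \frac{940900}{9}$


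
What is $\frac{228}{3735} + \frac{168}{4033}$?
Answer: $\frac{515668}{5021085} \approx 0.1027$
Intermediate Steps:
$\frac{228}{3735} + \frac{168}{4033} = 228 \cdot \frac{1}{3735} + 168 \cdot \frac{1}{4033} = \frac{76}{1245} + \frac{168}{4033} = \frac{515668}{5021085}$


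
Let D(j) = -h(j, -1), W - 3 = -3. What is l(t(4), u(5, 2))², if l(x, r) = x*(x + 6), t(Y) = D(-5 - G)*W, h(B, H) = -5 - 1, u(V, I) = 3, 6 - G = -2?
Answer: 0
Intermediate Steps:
G = 8 (G = 6 - 1*(-2) = 6 + 2 = 8)
W = 0 (W = 3 - 3 = 0)
h(B, H) = -6
D(j) = 6 (D(j) = -1*(-6) = 6)
t(Y) = 0 (t(Y) = 6*0 = 0)
l(x, r) = x*(6 + x)
l(t(4), u(5, 2))² = (0*(6 + 0))² = (0*6)² = 0² = 0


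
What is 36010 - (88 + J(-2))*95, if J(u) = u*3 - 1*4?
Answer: 28600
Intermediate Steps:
J(u) = -4 + 3*u (J(u) = 3*u - 4 = -4 + 3*u)
36010 - (88 + J(-2))*95 = 36010 - (88 + (-4 + 3*(-2)))*95 = 36010 - (88 + (-4 - 6))*95 = 36010 - (88 - 10)*95 = 36010 - 78*95 = 36010 - 1*7410 = 36010 - 7410 = 28600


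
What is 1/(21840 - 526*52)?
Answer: -1/5512 ≈ -0.00018142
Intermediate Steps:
1/(21840 - 526*52) = 1/(21840 - 27352) = 1/(-5512) = -1/5512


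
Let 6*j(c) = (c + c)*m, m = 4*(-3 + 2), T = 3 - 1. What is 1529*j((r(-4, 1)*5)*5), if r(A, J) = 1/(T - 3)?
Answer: 152900/3 ≈ 50967.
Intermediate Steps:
T = 2
m = -4 (m = 4*(-1) = -4)
r(A, J) = -1 (r(A, J) = 1/(2 - 3) = 1/(-1) = -1)
j(c) = -4*c/3 (j(c) = ((c + c)*(-4))/6 = ((2*c)*(-4))/6 = (-8*c)/6 = -4*c/3)
1529*j((r(-4, 1)*5)*5) = 1529*(-4*(-1*5)*5/3) = 1529*(-(-20)*5/3) = 1529*(-4/3*(-25)) = 1529*(100/3) = 152900/3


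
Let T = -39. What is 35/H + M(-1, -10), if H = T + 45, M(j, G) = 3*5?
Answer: 125/6 ≈ 20.833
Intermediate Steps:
M(j, G) = 15
H = 6 (H = -39 + 45 = 6)
35/H + M(-1, -10) = 35/6 + 15 = 125/6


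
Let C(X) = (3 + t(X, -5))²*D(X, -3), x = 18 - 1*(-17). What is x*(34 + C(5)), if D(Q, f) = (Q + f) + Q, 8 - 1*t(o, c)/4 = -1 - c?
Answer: 89635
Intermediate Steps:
t(o, c) = 36 + 4*c (t(o, c) = 32 - 4*(-1 - c) = 32 + (4 + 4*c) = 36 + 4*c)
x = 35 (x = 18 + 17 = 35)
D(Q, f) = f + 2*Q
C(X) = -1083 + 722*X (C(X) = (3 + (36 + 4*(-5)))²*(-3 + 2*X) = (3 + (36 - 20))²*(-3 + 2*X) = (3 + 16)²*(-3 + 2*X) = 19²*(-3 + 2*X) = 361*(-3 + 2*X) = -1083 + 722*X)
x*(34 + C(5)) = 35*(34 + (-1083 + 722*5)) = 35*(34 + (-1083 + 3610)) = 35*(34 + 2527) = 35*2561 = 89635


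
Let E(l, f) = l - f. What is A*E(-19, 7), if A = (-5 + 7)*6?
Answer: -312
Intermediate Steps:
A = 12 (A = 2*6 = 12)
A*E(-19, 7) = 12*(-19 - 1*7) = 12*(-19 - 7) = 12*(-26) = -312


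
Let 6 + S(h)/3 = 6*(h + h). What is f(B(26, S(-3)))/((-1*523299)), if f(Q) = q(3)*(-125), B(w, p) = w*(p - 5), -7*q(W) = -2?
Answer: 250/3663093 ≈ 6.8248e-5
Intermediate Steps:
q(W) = 2/7 (q(W) = -⅐*(-2) = 2/7)
S(h) = -18 + 36*h (S(h) = -18 + 3*(6*(h + h)) = -18 + 3*(6*(2*h)) = -18 + 3*(12*h) = -18 + 36*h)
B(w, p) = w*(-5 + p)
f(Q) = -250/7 (f(Q) = (2/7)*(-125) = -250/7)
f(B(26, S(-3)))/((-1*523299)) = -250/(7*((-1*523299))) = -250/7/(-523299) = -250/7*(-1/523299) = 250/3663093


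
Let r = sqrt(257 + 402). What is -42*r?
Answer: -42*sqrt(659) ≈ -1078.2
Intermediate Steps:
r = sqrt(659) ≈ 25.671
-42*r = -42*sqrt(659)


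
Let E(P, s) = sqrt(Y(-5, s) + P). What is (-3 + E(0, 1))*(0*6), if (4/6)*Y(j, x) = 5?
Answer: 0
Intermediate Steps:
Y(j, x) = 15/2 (Y(j, x) = (3/2)*5 = 15/2)
E(P, s) = sqrt(15/2 + P)
(-3 + E(0, 1))*(0*6) = (-3 + sqrt(30 + 4*0)/2)*(0*6) = (-3 + sqrt(30 + 0)/2)*0 = (-3 + sqrt(30)/2)*0 = 0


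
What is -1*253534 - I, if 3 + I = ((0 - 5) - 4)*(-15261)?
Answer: -390880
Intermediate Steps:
I = 137346 (I = -3 + ((0 - 5) - 4)*(-15261) = -3 + (-5 - 4)*(-15261) = -3 - 9*(-15261) = -3 + 137349 = 137346)
-1*253534 - I = -1*253534 - 1*137346 = -253534 - 137346 = -390880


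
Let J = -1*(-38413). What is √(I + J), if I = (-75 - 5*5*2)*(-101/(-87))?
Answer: √289649622/87 ≈ 195.62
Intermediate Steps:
I = -12625/87 (I = (-75 - 25*2)*(-101*(-1/87)) = (-75 - 50)*(101/87) = -125*101/87 = -12625/87 ≈ -145.11)
J = 38413
√(I + J) = √(-12625/87 + 38413) = √(3329306/87) = √289649622/87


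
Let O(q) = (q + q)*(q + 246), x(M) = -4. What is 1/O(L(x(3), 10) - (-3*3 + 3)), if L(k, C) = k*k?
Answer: 1/11792 ≈ 8.4803e-5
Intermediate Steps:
L(k, C) = k**2
O(q) = 2*q*(246 + q) (O(q) = (2*q)*(246 + q) = 2*q*(246 + q))
1/O(L(x(3), 10) - (-3*3 + 3)) = 1/(2*((-4)**2 - (-3*3 + 3))*(246 + ((-4)**2 - (-3*3 + 3)))) = 1/(2*(16 - (-9 + 3))*(246 + (16 - (-9 + 3)))) = 1/(2*(16 - 1*(-6))*(246 + (16 - 1*(-6)))) = 1/(2*(16 + 6)*(246 + (16 + 6))) = 1/(2*22*(246 + 22)) = 1/(2*22*268) = 1/11792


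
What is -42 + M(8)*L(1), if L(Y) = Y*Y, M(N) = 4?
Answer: -38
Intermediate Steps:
L(Y) = Y²
-42 + M(8)*L(1) = -42 + 4*1² = -42 + 4*1 = -42 + 4 = -38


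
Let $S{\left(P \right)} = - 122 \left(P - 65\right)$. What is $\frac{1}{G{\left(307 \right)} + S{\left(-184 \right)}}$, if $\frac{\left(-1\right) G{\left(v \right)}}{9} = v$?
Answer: $\frac{1}{27615} \approx 3.6212 \cdot 10^{-5}$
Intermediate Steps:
$S{\left(P \right)} = 7930 - 122 P$ ($S{\left(P \right)} = - 122 \left(-65 + P\right) = 7930 - 122 P$)
$G{\left(v \right)} = - 9 v$
$\frac{1}{G{\left(307 \right)} + S{\left(-184 \right)}} = \frac{1}{\left(-9\right) 307 + \left(7930 - -22448\right)} = \frac{1}{-2763 + \left(7930 + 22448\right)} = \frac{1}{-2763 + 30378} = \frac{1}{27615}$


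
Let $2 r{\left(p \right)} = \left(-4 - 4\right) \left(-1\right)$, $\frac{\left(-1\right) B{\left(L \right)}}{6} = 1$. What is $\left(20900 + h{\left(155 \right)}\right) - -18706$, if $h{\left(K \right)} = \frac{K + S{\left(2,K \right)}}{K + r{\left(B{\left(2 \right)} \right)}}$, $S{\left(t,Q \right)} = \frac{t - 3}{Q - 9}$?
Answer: $\frac{306478771}{7738} \approx 39607.0$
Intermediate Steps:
$S{\left(t,Q \right)} = \frac{-3 + t}{-9 + Q}$
$B{\left(L \right)} = -6$ ($B{\left(L \right)} = \left(-6\right) 1 = -6$)
$r{\left(p \right)} = 4$ ($r{\left(p \right)} = \frac{\left(-4 - 4\right) \left(-1\right)}{2} = \frac{\left(-8\right) \left(-1\right)}{2} = \frac{1}{2} \cdot 8 = 4$)
$h{\left(K \right)} = \frac{K - \frac{1}{-9 + K}}{4 + K}$ ($h{\left(K \right)} = \frac{K + \frac{-3 + 2}{-9 + K}}{K + 4} = \frac{K + \frac{1}{-9 + K} \left(-1\right)}{4 + K} = \frac{K - \frac{1}{-9 + K}}{4 + K}$)
$\left(20900 + h{\left(155 \right)}\right) - -18706 = \left(20900 + \frac{-1 + 155 \left(-9 + 155\right)}{\left(-9 + 155\right) \left(4 + 155\right)}\right) - -18706 = \left(20900 + \frac{-1 + 155 \cdot 146}{146 \cdot 159}\right) + 18706 = \left(20900 + \frac{1}{146} \cdot \frac{1}{159} \left(-1 + 22630\right)\right) + 18706 = \left(20900 + \frac{1}{146} \cdot \frac{1}{159} \cdot 22629\right) + 18706 = \left(20900 + \frac{7543}{7738}\right) + 18706 = \frac{161731743}{7738} + 18706 = \frac{306478771}{7738}$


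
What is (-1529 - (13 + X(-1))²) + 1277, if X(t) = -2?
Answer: -373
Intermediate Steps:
(-1529 - (13 + X(-1))²) + 1277 = (-1529 - (13 - 2)²) + 1277 = (-1529 - 1*11²) + 1277 = (-1529 - 1*121) + 1277 = (-1529 - 121) + 1277 = -1650 + 1277 = -373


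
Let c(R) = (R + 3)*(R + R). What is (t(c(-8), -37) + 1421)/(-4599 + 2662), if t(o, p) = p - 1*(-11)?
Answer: -1395/1937 ≈ -0.72019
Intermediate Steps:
c(R) = 2*R*(3 + R) (c(R) = (3 + R)*(2*R) = 2*R*(3 + R))
t(o, p) = 11 + p (t(o, p) = p + 11 = 11 + p)
(t(c(-8), -37) + 1421)/(-4599 + 2662) = ((11 - 37) + 1421)/(-4599 + 2662) = (-26 + 1421)/(-1937) = 1395*(-1/1937) = -1395/1937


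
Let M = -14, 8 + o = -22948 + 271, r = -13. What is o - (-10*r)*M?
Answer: -20865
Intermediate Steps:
o = -22685 (o = -8 + (-22948 + 271) = -8 - 22677 = -22685)
o - (-10*r)*M = -22685 - (-10*(-13))*(-14) = -22685 - 130*(-14) = -22685 - 1*(-1820) = -22685 + 1820 = -20865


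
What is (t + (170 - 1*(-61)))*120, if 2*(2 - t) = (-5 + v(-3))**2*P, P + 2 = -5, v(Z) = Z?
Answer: 54840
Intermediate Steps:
P = -7 (P = -2 - 5 = -7)
t = 226 (t = 2 - (-5 - 3)**2*(-7)/2 = 2 - (-8)**2*(-7)/2 = 2 - 32*(-7) = 2 - 1/2*(-448) = 2 + 224 = 226)
(t + (170 - 1*(-61)))*120 = (226 + (170 - 1*(-61)))*120 = (226 + (170 + 61))*120 = (226 + 231)*120 = 457*120 = 54840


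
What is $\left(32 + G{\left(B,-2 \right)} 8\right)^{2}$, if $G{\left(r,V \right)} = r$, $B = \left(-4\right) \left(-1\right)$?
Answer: $4096$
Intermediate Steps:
$B = 4$
$\left(32 + G{\left(B,-2 \right)} 8\right)^{2} = \left(32 + 4 \cdot 8\right)^{2} = \left(32 + 32\right)^{2} = 64^{2} = 4096$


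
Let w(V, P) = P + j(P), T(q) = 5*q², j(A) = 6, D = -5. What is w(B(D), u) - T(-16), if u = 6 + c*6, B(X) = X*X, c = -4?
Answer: -1292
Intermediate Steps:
B(X) = X²
u = -18 (u = 6 - 4*6 = 6 - 24 = -18)
w(V, P) = 6 + P (w(V, P) = P + 6 = 6 + P)
w(B(D), u) - T(-16) = (6 - 18) - 5*(-16)² = -12 - 5*256 = -12 - 1*1280 = -12 - 1280 = -1292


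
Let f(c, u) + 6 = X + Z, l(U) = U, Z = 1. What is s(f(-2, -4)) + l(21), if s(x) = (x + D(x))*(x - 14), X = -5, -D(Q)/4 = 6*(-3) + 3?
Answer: -1179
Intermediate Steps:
D(Q) = 60 (D(Q) = -4*(6*(-3) + 3) = -4*(-18 + 3) = -4*(-15) = 60)
f(c, u) = -10 (f(c, u) = -6 + (-5 + 1) = -6 - 4 = -10)
s(x) = (-14 + x)*(60 + x) (s(x) = (x + 60)*(x - 14) = (60 + x)*(-14 + x) = (-14 + x)*(60 + x))
s(f(-2, -4)) + l(21) = (-840 + (-10)² + 46*(-10)) + 21 = (-840 + 100 - 460) + 21 = -1200 + 21 = -1179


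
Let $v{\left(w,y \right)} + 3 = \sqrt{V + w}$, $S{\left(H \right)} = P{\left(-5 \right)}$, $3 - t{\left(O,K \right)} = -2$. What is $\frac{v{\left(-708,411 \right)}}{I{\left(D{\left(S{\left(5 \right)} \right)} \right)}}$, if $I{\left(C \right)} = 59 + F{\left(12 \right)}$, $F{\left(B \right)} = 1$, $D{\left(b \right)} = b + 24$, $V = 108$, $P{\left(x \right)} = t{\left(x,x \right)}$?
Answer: $- \frac{1}{20} + \frac{i \sqrt{6}}{6} \approx -0.05 + 0.40825 i$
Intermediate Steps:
$t{\left(O,K \right)} = 5$ ($t{\left(O,K \right)} = 3 - -2 = 3 + 2 = 5$)
$P{\left(x \right)} = 5$
$S{\left(H \right)} = 5$
$D{\left(b \right)} = 24 + b$
$v{\left(w,y \right)} = -3 + \sqrt{108 + w}$
$I{\left(C \right)} = 60$ ($I{\left(C \right)} = 59 + 1 = 60$)
$\frac{v{\left(-708,411 \right)}}{I{\left(D{\left(S{\left(5 \right)} \right)} \right)}} = \frac{-3 + \sqrt{108 - 708}}{60} = \left(-3 + \sqrt{-600}\right) \frac{1}{60} = \left(-3 + 10 i \sqrt{6}\right) \frac{1}{60} = - \frac{1}{20} + \frac{i \sqrt{6}}{6}$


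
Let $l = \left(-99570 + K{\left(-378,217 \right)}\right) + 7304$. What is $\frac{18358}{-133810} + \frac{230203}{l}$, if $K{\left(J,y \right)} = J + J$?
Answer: $- \frac{16255580653}{6223636910} \approx -2.6119$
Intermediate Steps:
$K{\left(J,y \right)} = 2 J$
$l = -93022$ ($l = \left(-99570 + 2 \left(-378\right)\right) + 7304 = \left(-99570 - 756\right) + 7304 = -100326 + 7304 = -93022$)
$\frac{18358}{-133810} + \frac{230203}{l} = \frac{18358}{-133810} + \frac{230203}{-93022} = 18358 \left(- \frac{1}{133810}\right) + 230203 \left(- \frac{1}{93022}\right) = - \frac{9179}{66905} - \frac{230203}{93022} = - \frac{16255580653}{6223636910}$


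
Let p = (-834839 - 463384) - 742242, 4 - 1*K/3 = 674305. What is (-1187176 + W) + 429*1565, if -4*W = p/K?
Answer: -1391194228519/2697204 ≈ -5.1579e+5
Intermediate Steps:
K = -2022903 (K = 12 - 3*674305 = 12 - 2022915 = -2022903)
p = -2040465 (p = -1298223 - 742242 = -2040465)
W = -680155/2697204 (W = -(-2040465)/(4*(-2022903)) = -(-2040465)*(-1)/(4*2022903) = -1/4*680155/674301 = -680155/2697204 ≈ -0.25217)
(-1187176 + W) + 429*1565 = (-1187176 - 680155/2697204) + 429*1565 = -3202056536059/2697204 + 671385 = -1391194228519/2697204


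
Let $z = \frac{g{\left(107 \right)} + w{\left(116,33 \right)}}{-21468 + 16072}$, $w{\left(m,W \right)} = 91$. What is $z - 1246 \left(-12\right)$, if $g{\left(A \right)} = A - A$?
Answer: $\frac{80680901}{5396} \approx 14952.0$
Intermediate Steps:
$g{\left(A \right)} = 0$
$z = - \frac{91}{5396}$ ($z = \frac{0 + 91}{-21468 + 16072} = \frac{91}{-5396} = 91 \left(- \frac{1}{5396}\right) = - \frac{91}{5396} \approx -0.016864$)
$z - 1246 \left(-12\right) = - \frac{91}{5396} - 1246 \left(-12\right) = - \frac{91}{5396} - -14952 = - \frac{91}{5396} + 14952 = \frac{80680901}{5396}$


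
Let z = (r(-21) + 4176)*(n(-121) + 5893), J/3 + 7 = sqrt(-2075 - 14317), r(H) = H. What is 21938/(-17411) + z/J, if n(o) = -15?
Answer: -992564995968/286254251 - 16282060*I*sqrt(4098)/16441 ≈ -3467.4 - 63397.0*I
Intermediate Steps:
J = -21 + 6*I*sqrt(4098) (J = -21 + 3*sqrt(-2075 - 14317) = -21 + 3*sqrt(-16392) = -21 + 3*(2*I*sqrt(4098)) = -21 + 6*I*sqrt(4098) ≈ -21.0 + 384.09*I)
z = 24423090 (z = (-21 + 4176)*(-15 + 5893) = 4155*5878 = 24423090)
21938/(-17411) + z/J = 21938/(-17411) + 24423090/(-21 + 6*I*sqrt(4098)) = 21938*(-1/17411) + 24423090/(-21 + 6*I*sqrt(4098)) = -21938/17411 + 24423090/(-21 + 6*I*sqrt(4098))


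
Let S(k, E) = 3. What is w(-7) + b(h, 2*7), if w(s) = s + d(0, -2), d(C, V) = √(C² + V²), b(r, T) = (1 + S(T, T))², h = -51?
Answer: 11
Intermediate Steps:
b(r, T) = 16 (b(r, T) = (1 + 3)² = 4² = 16)
w(s) = 2 + s (w(s) = s + √(0² + (-2)²) = s + √(0 + 4) = s + √4 = s + 2 = 2 + s)
w(-7) + b(h, 2*7) = (2 - 7) + 16 = -5 + 16 = 11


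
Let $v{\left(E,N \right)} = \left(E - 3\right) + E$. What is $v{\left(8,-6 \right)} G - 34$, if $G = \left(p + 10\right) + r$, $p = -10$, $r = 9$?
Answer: $83$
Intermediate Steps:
$v{\left(E,N \right)} = -3 + 2 E$ ($v{\left(E,N \right)} = \left(-3 + E\right) + E = -3 + 2 E$)
$G = 9$ ($G = \left(-10 + 10\right) + 9 = 0 + 9 = 9$)
$v{\left(8,-6 \right)} G - 34 = \left(-3 + 2 \cdot 8\right) 9 - 34 = \left(-3 + 16\right) 9 - 34 = 13 \cdot 9 - 34 = 117 - 34 = 83$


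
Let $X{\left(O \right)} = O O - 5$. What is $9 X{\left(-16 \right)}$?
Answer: $2259$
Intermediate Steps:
$X{\left(O \right)} = -5 + O^{2}$ ($X{\left(O \right)} = O^{2} - 5 = -5 + O^{2}$)
$9 X{\left(-16 \right)} = 9 \left(-5 + \left(-16\right)^{2}\right) = 9 \left(-5 + 256\right) = 9 \cdot 251 = 2259$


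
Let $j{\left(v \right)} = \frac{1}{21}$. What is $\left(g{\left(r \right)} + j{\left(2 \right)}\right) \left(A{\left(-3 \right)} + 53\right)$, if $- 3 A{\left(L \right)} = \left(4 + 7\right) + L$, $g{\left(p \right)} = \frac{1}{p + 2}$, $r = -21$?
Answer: $- \frac{302}{1197} \approx -0.2523$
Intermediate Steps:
$g{\left(p \right)} = \frac{1}{2 + p}$
$A{\left(L \right)} = - \frac{11}{3} - \frac{L}{3}$ ($A{\left(L \right)} = - \frac{\left(4 + 7\right) + L}{3} = - \frac{11 + L}{3} = - \frac{11}{3} - \frac{L}{3}$)
$j{\left(v \right)} = \frac{1}{21}$
$\left(g{\left(r \right)} + j{\left(2 \right)}\right) \left(A{\left(-3 \right)} + 53\right) = \left(\frac{1}{2 - 21} + \frac{1}{21}\right) \left(\left(- \frac{11}{3} - -1\right) + 53\right) = \left(\frac{1}{-19} + \frac{1}{21}\right) \left(\left(- \frac{11}{3} + 1\right) + 53\right) = \left(- \frac{1}{19} + \frac{1}{21}\right) \left(- \frac{8}{3} + 53\right) = \left(- \frac{2}{399}\right) \frac{151}{3} = - \frac{302}{1197}$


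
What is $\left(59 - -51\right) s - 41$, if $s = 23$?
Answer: $2489$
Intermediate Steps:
$\left(59 - -51\right) s - 41 = \left(59 - -51\right) 23 - 41 = \left(59 + 51\right) 23 - 41 = 110 \cdot 23 - 41 = 2530 - 41 = 2489$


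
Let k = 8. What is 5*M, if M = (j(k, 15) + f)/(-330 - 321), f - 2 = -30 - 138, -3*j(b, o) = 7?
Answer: 2525/1953 ≈ 1.2929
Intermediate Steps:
j(b, o) = -7/3 (j(b, o) = -1/3*7 = -7/3)
f = -166 (f = 2 + (-30 - 138) = 2 - 168 = -166)
M = 505/1953 (M = (-7/3 - 166)/(-330 - 321) = -505/3/(-651) = -505/3*(-1/651) = 505/1953 ≈ 0.25858)
5*M = 5*(505/1953) = 2525/1953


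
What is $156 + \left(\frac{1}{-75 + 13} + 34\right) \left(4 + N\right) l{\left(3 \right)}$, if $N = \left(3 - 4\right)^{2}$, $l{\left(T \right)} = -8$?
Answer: $- \frac{37304}{31} \approx -1203.4$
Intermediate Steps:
$N = 1$ ($N = \left(-1\right)^{2} = 1$)
$156 + \left(\frac{1}{-75 + 13} + 34\right) \left(4 + N\right) l{\left(3 \right)} = 156 + \left(\frac{1}{-75 + 13} + 34\right) \left(4 + 1\right) \left(-8\right) = 156 + \left(\frac{1}{-62} + 34\right) 5 \left(-8\right) = 156 + \left(- \frac{1}{62} + 34\right) 5 \left(-8\right) = 156 + \frac{2107}{62} \cdot 5 \left(-8\right) = 156 + \frac{10535}{62} \left(-8\right) = 156 - \frac{42140}{31} = - \frac{37304}{31}$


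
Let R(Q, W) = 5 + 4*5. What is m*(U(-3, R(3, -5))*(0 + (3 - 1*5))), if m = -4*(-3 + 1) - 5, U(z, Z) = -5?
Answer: 30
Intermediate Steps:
R(Q, W) = 25 (R(Q, W) = 5 + 20 = 25)
m = 3 (m = -4*(-2) - 5 = 8 - 5 = 3)
m*(U(-3, R(3, -5))*(0 + (3 - 1*5))) = 3*(-5*(0 + (3 - 1*5))) = 3*(-5*(0 + (3 - 5))) = 3*(-5*(0 - 2)) = 3*(-5*(-2)) = 3*10 = 30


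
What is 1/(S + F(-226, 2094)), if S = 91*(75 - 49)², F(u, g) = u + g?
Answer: 1/63384 ≈ 1.5777e-5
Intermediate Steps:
F(u, g) = g + u
S = 61516 (S = 91*26² = 91*676 = 61516)
1/(S + F(-226, 2094)) = 1/(61516 + (2094 - 226)) = 1/(61516 + 1868) = 1/63384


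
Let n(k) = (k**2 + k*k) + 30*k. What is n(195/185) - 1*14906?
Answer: -20359982/1369 ≈ -14872.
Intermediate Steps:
n(k) = 2*k**2 + 30*k (n(k) = (k**2 + k**2) + 30*k = 2*k**2 + 30*k)
n(195/185) - 1*14906 = 2*(195/185)*(15 + 195/185) - 1*14906 = 2*(195*(1/185))*(15 + 195*(1/185)) - 14906 = 2*(39/37)*(15 + 39/37) - 14906 = 2*(39/37)*(594/37) - 14906 = 46332/1369 - 14906 = -20359982/1369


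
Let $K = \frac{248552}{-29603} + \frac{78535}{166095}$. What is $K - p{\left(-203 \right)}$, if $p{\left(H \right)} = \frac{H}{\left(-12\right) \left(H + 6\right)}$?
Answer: $- \frac{6073297372939}{774905060916} \approx -7.8375$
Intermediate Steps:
$K = - \frac{7791674567}{983382057}$ ($K = 248552 \left(- \frac{1}{29603}\right) + 78535 \cdot \frac{1}{166095} = - \frac{248552}{29603} + \frac{15707}{33219} = - \frac{7791674567}{983382057} \approx -7.9233$)
$p{\left(H \right)} = \frac{H}{-72 - 12 H}$ ($p{\left(H \right)} = \frac{H}{\left(-12\right) \left(6 + H\right)} = \frac{H}{-72 - 12 H}$)
$K - p{\left(-203 \right)} = - \frac{7791674567}{983382057} - \left(-1\right) \left(-203\right) \frac{1}{72 + 12 \left(-203\right)} = - \frac{7791674567}{983382057} - \left(-1\right) \left(-203\right) \frac{1}{72 - 2436} = - \frac{7791674567}{983382057} - \left(-1\right) \left(-203\right) \frac{1}{-2364} = - \frac{7791674567}{983382057} - \left(-1\right) \left(-203\right) \left(- \frac{1}{2364}\right) = - \frac{7791674567}{983382057} - - \frac{203}{2364} = - \frac{7791674567}{983382057} + \frac{203}{2364} = - \frac{6073297372939}{774905060916}$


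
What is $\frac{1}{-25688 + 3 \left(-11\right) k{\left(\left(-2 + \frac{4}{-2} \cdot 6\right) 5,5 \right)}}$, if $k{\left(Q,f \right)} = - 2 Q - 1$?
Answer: $- \frac{1}{30275} \approx -3.3031 \cdot 10^{-5}$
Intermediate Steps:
$k{\left(Q,f \right)} = -1 - 2 Q$
$\frac{1}{-25688 + 3 \left(-11\right) k{\left(\left(-2 + \frac{4}{-2} \cdot 6\right) 5,5 \right)}} = \frac{1}{-25688 + 3 \left(-11\right) \left(-1 - 2 \left(-2 + \frac{4}{-2} \cdot 6\right) 5\right)} = \frac{1}{-25688 - 33 \left(-1 - 2 \left(-2 + 4 \left(- \frac{1}{2}\right) 6\right) 5\right)} = \frac{1}{-25688 - 33 \left(-1 - 2 \left(-2 - 12\right) 5\right)} = \frac{1}{-25688 - 33 \left(-1 - 2 \left(\left(-14\right) 5\right)\right)} = \frac{1}{-25688 - 33 \left(-1 - -140\right)} = \frac{1}{-25688 - 33 \left(-1 + 140\right)} = \frac{1}{-25688 - 4587} = \frac{1}{-30275} = - \frac{1}{30275}$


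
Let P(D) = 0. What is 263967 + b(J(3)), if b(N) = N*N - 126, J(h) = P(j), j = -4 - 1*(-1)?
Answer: 263841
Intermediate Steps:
j = -3 (j = -4 + 1 = -3)
J(h) = 0
b(N) = -126 + N² (b(N) = N² - 126 = -126 + N²)
263967 + b(J(3)) = 263967 + (-126 + 0²) = 263967 + (-126 + 0) = 263967 - 126 = 263841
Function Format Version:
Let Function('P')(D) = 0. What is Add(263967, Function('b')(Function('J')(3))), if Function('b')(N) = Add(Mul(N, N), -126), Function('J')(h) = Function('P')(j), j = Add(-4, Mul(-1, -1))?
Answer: 263841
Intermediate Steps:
j = -3 (j = Add(-4, 1) = -3)
Function('J')(h) = 0
Function('b')(N) = Add(-126, Pow(N, 2)) (Function('b')(N) = Add(Pow(N, 2), -126) = Add(-126, Pow(N, 2)))
Add(263967, Function('b')(Function('J')(3))) = Add(263967, Add(-126, Pow(0, 2))) = Add(263967, Add(-126, 0)) = Add(263967, -126) = 263841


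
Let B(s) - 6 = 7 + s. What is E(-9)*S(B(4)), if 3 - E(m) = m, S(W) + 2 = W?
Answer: 180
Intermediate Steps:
B(s) = 13 + s (B(s) = 6 + (7 + s) = 13 + s)
S(W) = -2 + W
E(m) = 3 - m
E(-9)*S(B(4)) = (3 - 1*(-9))*(-2 + (13 + 4)) = (3 + 9)*(-2 + 17) = 12*15 = 180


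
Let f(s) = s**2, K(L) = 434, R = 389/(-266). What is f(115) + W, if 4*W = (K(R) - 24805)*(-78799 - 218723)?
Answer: 3625480781/2 ≈ 1.8127e+9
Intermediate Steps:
R = -389/266 (R = 389*(-1/266) = -389/266 ≈ -1.4624)
W = 3625454331/2 (W = ((434 - 24805)*(-78799 - 218723))/4 = (-24371*(-297522))/4 = (1/4)*7250908662 = 3625454331/2 ≈ 1.8127e+9)
f(115) + W = 115**2 + 3625454331/2 = 13225 + 3625454331/2 = 3625480781/2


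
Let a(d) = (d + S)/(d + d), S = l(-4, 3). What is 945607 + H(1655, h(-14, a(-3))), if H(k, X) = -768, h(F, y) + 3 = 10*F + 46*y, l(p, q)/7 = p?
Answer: 944839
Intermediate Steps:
l(p, q) = 7*p
S = -28 (S = 7*(-4) = -28)
a(d) = (-28 + d)/(2*d) (a(d) = (d - 28)/(d + d) = (-28 + d)/((2*d)) = (-28 + d)*(1/(2*d)) = (-28 + d)/(2*d))
h(F, y) = -3 + 10*F + 46*y (h(F, y) = -3 + (10*F + 46*y) = -3 + 10*F + 46*y)
945607 + H(1655, h(-14, a(-3))) = 945607 - 768 = 944839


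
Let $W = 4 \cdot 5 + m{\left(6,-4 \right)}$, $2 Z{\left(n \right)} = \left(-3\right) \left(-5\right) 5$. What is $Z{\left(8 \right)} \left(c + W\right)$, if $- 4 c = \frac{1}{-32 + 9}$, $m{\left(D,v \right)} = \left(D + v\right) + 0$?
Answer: $\frac{151875}{184} \approx 825.41$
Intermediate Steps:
$Z{\left(n \right)} = \frac{75}{2}$ ($Z{\left(n \right)} = \frac{\left(-3\right) \left(-5\right) 5}{2} = \frac{15 \cdot 5}{2} = \frac{1}{2} \cdot 75 = \frac{75}{2}$)
$m{\left(D,v \right)} = D + v$
$c = \frac{1}{92}$ ($c = - \frac{1}{4 \left(-32 + 9\right)} = - \frac{1}{4 \left(-23\right)} = \left(- \frac{1}{4}\right) \left(- \frac{1}{23}\right) = \frac{1}{92} \approx 0.01087$)
$W = 22$ ($W = 4 \cdot 5 + \left(6 - 4\right) = 20 + 2 = 22$)
$Z{\left(8 \right)} \left(c + W\right) = \frac{75 \left(\frac{1}{92} + 22\right)}{2} = \frac{75}{2} \cdot \frac{2025}{92} = \frac{151875}{184}$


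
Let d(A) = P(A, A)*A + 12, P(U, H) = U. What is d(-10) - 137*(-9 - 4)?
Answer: 1893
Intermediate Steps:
d(A) = 12 + A**2 (d(A) = A*A + 12 = A**2 + 12 = 12 + A**2)
d(-10) - 137*(-9 - 4) = (12 + (-10)**2) - 137*(-9 - 4) = (12 + 100) - 137*(-13) = 112 + 1781 = 1893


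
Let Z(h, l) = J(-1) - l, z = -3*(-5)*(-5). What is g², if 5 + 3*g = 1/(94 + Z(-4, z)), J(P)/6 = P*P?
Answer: 763876/275625 ≈ 2.7714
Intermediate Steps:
J(P) = 6*P² (J(P) = 6*(P*P) = 6*P²)
z = -75 (z = 15*(-5) = -75)
Z(h, l) = 6 - l (Z(h, l) = 6*(-1)² - l = 6*1 - l = 6 - l)
g = -874/525 (g = -5/3 + 1/(3*(94 + (6 - 1*(-75)))) = -5/3 + 1/(3*(94 + (6 + 75))) = -5/3 + 1/(3*(94 + 81)) = -5/3 + (⅓)/175 = -5/3 + (⅓)*(1/175) = -5/3 + 1/525 = -874/525 ≈ -1.6648)
g² = (-874/525)² = 763876/275625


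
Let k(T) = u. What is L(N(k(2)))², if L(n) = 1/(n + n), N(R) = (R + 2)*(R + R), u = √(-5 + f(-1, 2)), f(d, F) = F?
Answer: I/(48*(-I + 4*√3)) ≈ -0.00042517 + 0.0029457*I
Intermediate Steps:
u = I*√3 (u = √(-5 + 2) = √(-3) = I*√3 ≈ 1.732*I)
k(T) = I*√3
N(R) = 2*R*(2 + R) (N(R) = (2 + R)*(2*R) = 2*R*(2 + R))
L(n) = 1/(2*n)
L(N(k(2)))² = (1/(2*((2*(I*√3)*(2 + I*√3)))))² = (1/(2*((2*I*√3*(2 + I*√3)))))² = ((-I*√3/(6*(2 + I*√3)))/2)² = (-I*√3/(12*(2 + I*√3)))² = -1/(48*(2 + I*√3)²)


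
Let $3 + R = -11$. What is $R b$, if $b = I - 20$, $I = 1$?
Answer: $266$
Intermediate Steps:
$b = -19$ ($b = 1 - 20 = -19$)
$R = -14$ ($R = -3 - 11 = -14$)
$R b = \left(-14\right) \left(-19\right) = 266$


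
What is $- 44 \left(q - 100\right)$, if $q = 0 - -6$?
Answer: $4136$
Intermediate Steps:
$q = 6$ ($q = 0 + 6 = 6$)
$- 44 \left(q - 100\right) = - 44 \left(6 - 100\right) = \left(-44\right) \left(-94\right) = 4136$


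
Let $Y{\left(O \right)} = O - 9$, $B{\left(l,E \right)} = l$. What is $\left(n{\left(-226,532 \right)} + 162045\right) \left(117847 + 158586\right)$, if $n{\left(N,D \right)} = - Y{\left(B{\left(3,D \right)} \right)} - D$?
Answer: $44649181727$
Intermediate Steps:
$Y{\left(O \right)} = -9 + O$
$n{\left(N,D \right)} = 6 - D$ ($n{\left(N,D \right)} = - (-9 + 3) - D = \left(-1\right) \left(-6\right) - D = 6 - D$)
$\left(n{\left(-226,532 \right)} + 162045\right) \left(117847 + 158586\right) = \left(\left(6 - 532\right) + 162045\right) \left(117847 + 158586\right) = \left(\left(6 - 532\right) + 162045\right) 276433 = \left(-526 + 162045\right) 276433 = 161519 \cdot 276433 = 44649181727$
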